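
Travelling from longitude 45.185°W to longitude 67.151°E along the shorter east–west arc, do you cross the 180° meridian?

No

Signed shortest Δλ = ((67.151 − -45.185 + 180) mod 360) − 180 = 112.336°.
Going east by 112.336° from -45.185° reaches +67.151° without touching 180°.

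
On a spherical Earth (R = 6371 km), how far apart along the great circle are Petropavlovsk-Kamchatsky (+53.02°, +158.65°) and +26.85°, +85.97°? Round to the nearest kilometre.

6519 km

Δλ = 85.97 − 158.65 = -72.68°.
Δφ = 26.85 − 53.02 = -26.17°.
a = sin²(Δφ/2) + cos φ₁ · cos φ₂ · sin²(Δλ/2) = 0.239710.
c = 2·atan2(√a, √(1−a)) = 1.02327 rad → d = 6371·c ≈ 6519.23 km.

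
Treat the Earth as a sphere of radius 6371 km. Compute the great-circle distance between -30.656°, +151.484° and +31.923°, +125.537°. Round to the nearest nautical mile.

4037 nmi

Δλ = 125.537 − 151.484 = -25.947°.
Δφ = 31.923 − -30.656 = 62.579°.
a = sin²(Δφ/2) + cos φ₁ · cos φ₂ · sin²(Δλ/2) = 0.306537.
c = 2·atan2(√a, √(1−a)) = 1.17350 rad → d = 6371·c ≈ 7476.37 km ≈ 4036.92 nmi.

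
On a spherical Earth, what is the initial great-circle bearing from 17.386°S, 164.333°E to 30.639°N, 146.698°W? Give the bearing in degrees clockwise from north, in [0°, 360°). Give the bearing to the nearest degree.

45°

Δλ = -146.698 − 164.333 = -311.031°; wrapped into (−180°, 180°]: 48.969°.
θ = atan2( sin Δλ · cos φ₂ , cos φ₁ · sin φ₂ − sin φ₁ · cos φ₂ · cos Δλ )
  = atan2(0.64904, 0.65512) = 44.733° → normalised to [0°, 360°): 44.733°.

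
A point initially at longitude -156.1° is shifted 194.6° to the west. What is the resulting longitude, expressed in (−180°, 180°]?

+9.3°

Start at -156.1°; shift −194.6° → -350.7°.
-350.7° lies outside (−180°, 180°]; add 360° → +9.3°.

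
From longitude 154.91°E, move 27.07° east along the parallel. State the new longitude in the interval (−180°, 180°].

178.02°W

Start at +154.91°; shift +27.07° → +181.98°.
+181.98° lies outside (−180°, 180°]; subtract 360° → -178.02°.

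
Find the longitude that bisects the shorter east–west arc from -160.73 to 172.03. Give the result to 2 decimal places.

Signed shortest Δλ from -160.73° to +172.03° is -27.24°.
Midpoint longitude = -160.73° + (-27.24°)/2 = -160.73° − 13.62° = -174.35°.
(The naïve average (-160.73 + +172.03)/2 = 5.65° is on the wrong side of the globe.)

-174.35°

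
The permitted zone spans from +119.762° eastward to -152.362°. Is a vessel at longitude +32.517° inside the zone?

No

Band width going east from +119.762° to -152.362°: ((-152.362 − 119.762) mod 360) = 87.876°.
Offset of +32.517° east of the west edge: ((32.517 − 119.762) mod 360) = 272.755°.
272.755° > 87.876° ⇒ outside.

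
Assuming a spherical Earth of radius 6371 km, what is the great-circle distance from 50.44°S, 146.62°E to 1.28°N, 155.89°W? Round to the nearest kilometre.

7899 km

Δλ = -155.89 − 146.62 = -302.51°; wrapped into (−180°, 180°]: 57.49°.
Δφ = 1.28 − -50.44 = 51.72°.
a = sin²(Δφ/2) + cos φ₁ · cos φ₂ · sin²(Δλ/2) = 0.337508.
c = 2·atan2(√a, √(1−a)) = 1.23980 rad → d = 6371·c ≈ 7898.77 km.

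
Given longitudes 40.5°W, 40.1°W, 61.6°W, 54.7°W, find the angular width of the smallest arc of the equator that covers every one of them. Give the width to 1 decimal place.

Sort the longitudes: -61.6°, -54.7°, -40.5°, -40.1°.
Eastward gaps between consecutive values (wrapping around): 6.9°, 14.2°, 0.4°, 338.5°.
Largest gap = 338.5° ⇒ minimal covering band is its complement: 360° − 338.5° = 21.5°.
Band runs from -61.6° eastward to -40.1°.

21.5°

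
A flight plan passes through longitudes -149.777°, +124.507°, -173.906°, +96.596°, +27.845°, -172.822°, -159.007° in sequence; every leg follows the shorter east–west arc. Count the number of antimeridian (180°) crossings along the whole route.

4

Leg 1: -149.777° → +124.507°, shortest Δλ = -85.716° (west) — crosses 180°.
Leg 2: +124.507° → -173.906°, shortest Δλ = 61.587° (east) — crosses 180°.
Leg 3: -173.906° → +96.596°, shortest Δλ = -89.498° (west) — crosses 180°.
Leg 4: +96.596° → +27.845°, shortest Δλ = -68.751° (west) — does not cross 180°.
Leg 5: +27.845° → -172.822°, shortest Δλ = 159.333° (east) — crosses 180°.
Leg 6: -172.822° → -159.007°, shortest Δλ = 13.815° (east) — does not cross 180°.
Total crossings: 4.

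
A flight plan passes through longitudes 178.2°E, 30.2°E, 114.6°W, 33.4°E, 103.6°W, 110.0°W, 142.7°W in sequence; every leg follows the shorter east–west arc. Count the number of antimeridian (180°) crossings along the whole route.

Leg 1: +178.2° → +30.2°, shortest Δλ = -148.0° (west) — does not cross 180°.
Leg 2: +30.2° → -114.6°, shortest Δλ = -144.8° (west) — does not cross 180°.
Leg 3: -114.6° → +33.4°, shortest Δλ = 148.0° (east) — does not cross 180°.
Leg 4: +33.4° → -103.6°, shortest Δλ = -137.0° (west) — does not cross 180°.
Leg 5: -103.6° → -110.0°, shortest Δλ = -6.4° (west) — does not cross 180°.
Leg 6: -110.0° → -142.7°, shortest Δλ = -32.7° (west) — does not cross 180°.
Total crossings: 0.

0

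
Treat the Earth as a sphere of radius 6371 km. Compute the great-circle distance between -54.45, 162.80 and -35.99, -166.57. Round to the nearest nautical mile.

1681 nmi

Δλ = -166.57 − 162.80 = -329.37°; wrapped into (−180°, 180°]: 30.63°.
Δφ = -35.99 − -54.45 = 18.46°.
a = sin²(Δφ/2) + cos φ₁ · cos φ₂ · sin²(Δλ/2) = 0.058546.
c = 2·atan2(√a, √(1−a)) = 0.48878 rad → d = 6371·c ≈ 3114.00 km ≈ 1681.42 nmi.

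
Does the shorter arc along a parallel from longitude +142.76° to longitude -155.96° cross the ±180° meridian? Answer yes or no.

Yes

Naïve |-155.96 − 142.76| = 298.72° > 180°, so the shorter arc goes the other way round — across 180°.
Signed shortest Δλ = ((-155.96 − 142.76 + 180) mod 360) − 180 = 61.28°.
Going east by 61.28° from +142.76° passes through 180° before reaching -155.96°.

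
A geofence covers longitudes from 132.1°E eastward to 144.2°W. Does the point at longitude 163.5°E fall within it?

Yes

Band width going east from +132.1° to -144.2°: ((-144.2 − 132.1) mod 360) = 83.7°.
Offset of +163.5° east of the west edge: ((163.5 − 132.1) mod 360) = 31.4°.
31.4° ≤ 83.7° ⇒ inside.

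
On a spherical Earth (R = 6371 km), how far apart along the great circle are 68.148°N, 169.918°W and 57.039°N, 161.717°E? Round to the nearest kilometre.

Δλ = 161.717 − -169.918 = 331.635°; wrapped into (−180°, 180°]: -28.365°.
Δφ = 57.039 − 68.148 = -11.109°.
a = sin²(Δφ/2) + cos φ₁ · cos φ₂ · sin²(Δλ/2) = 0.021525.
c = 2·atan2(√a, √(1−a)) = 0.29449 rad → d = 6371·c ≈ 1876.22 km.

1876 km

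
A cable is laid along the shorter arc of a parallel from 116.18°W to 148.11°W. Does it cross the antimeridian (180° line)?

Signed shortest Δλ = ((-148.11 − -116.18 + 180) mod 360) − 180 = -31.93°.
Going west by 31.93° from -116.18° reaches -148.11° without touching 180°.

No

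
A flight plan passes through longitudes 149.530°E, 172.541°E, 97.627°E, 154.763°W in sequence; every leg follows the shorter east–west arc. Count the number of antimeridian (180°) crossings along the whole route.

1

Leg 1: +149.530° → +172.541°, shortest Δλ = 23.011° (east) — does not cross 180°.
Leg 2: +172.541° → +97.627°, shortest Δλ = -74.914° (west) — does not cross 180°.
Leg 3: +97.627° → -154.763°, shortest Δλ = 107.61° (east) — crosses 180°.
Total crossings: 1.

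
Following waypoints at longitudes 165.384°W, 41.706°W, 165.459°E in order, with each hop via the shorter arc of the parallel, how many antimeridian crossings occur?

1

Leg 1: -165.384° → -41.706°, shortest Δλ = 123.678° (east) — does not cross 180°.
Leg 2: -41.706° → +165.459°, shortest Δλ = -152.835° (west) — crosses 180°.
Total crossings: 1.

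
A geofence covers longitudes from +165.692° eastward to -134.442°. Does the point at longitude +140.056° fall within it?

No

Band width going east from +165.692° to -134.442°: ((-134.442 − 165.692) mod 360) = 59.866°.
Offset of +140.056° east of the west edge: ((140.056 − 165.692) mod 360) = 334.364°.
334.364° > 59.866° ⇒ outside.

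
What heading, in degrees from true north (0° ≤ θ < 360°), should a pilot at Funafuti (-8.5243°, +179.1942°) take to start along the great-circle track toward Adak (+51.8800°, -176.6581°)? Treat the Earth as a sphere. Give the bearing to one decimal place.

2.9°

Δλ = -176.6581 − 179.1942 = -355.8523°; wrapped into (−180°, 180°]: 4.1477°.
θ = atan2( sin Δλ · cos φ₂ , cos φ₁ · sin φ₂ − sin φ₁ · cos φ₂ · cos Δλ )
  = atan2(0.04465, 0.86929) = 2.940° → normalised to [0°, 360°): 2.940°.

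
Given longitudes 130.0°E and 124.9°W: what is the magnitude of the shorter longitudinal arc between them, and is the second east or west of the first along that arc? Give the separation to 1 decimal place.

Raw difference: -124.9 − 130.0 = -254.9°.
Normalise into (−180°, 180°]: -254.9° + 360° = 105.1°.
Positive ⇒ the second point lies to the east; separation 105.1°.

105.1° east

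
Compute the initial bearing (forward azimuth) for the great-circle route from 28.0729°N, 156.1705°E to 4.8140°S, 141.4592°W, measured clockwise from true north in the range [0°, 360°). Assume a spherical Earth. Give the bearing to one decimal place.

Δλ = -141.4592 − 156.1705 = -297.6297°; wrapped into (−180°, 180°]: 62.3703°.
θ = atan2( sin Δλ · cos φ₂ , cos φ₁ · sin φ₂ − sin φ₁ · cos φ₂ · cos Δλ )
  = atan2(0.88284, -0.29152) = 108.274° → normalised to [0°, 360°): 108.274°.

108.3°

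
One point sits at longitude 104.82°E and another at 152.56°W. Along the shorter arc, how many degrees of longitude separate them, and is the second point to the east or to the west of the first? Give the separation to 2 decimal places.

102.62° east

Raw difference: -152.56 − 104.82 = -257.38°.
Normalise into (−180°, 180°]: -257.38° + 360° = 102.62°.
Positive ⇒ the second point lies to the east; separation 102.62°.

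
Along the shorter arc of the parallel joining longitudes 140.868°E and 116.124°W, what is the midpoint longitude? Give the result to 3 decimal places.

Signed shortest Δλ from +140.868° to -116.124° is +103.008°.
Midpoint longitude = +140.868° + (+103.008°)/2 = +140.868° + 51.504° = +192.372°.
Normalise into (−180°, 180°]: -167.628°.
(The naïve average (+140.868 + -116.124)/2 = 12.372° is on the wrong side of the globe.)

167.628°W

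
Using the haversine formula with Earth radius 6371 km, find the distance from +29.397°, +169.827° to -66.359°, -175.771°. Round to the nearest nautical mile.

5787 nmi

Δλ = -175.771 − 169.827 = -345.598°; wrapped into (−180°, 180°]: 14.402°.
Δφ = -66.359 − 29.397 = -95.756°.
a = sin²(Δφ/2) + cos φ₁ · cos φ₂ · sin²(Δλ/2) = 0.555636.
c = 2·atan2(√a, √(1−a)) = 1.68230 rad → d = 6371·c ≈ 10717.92 km ≈ 5787.22 nmi.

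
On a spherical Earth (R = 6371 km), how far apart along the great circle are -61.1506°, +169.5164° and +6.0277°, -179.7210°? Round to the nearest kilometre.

Δλ = -179.7210 − 169.5164 = -349.2374°; wrapped into (−180°, 180°]: 10.7626°.
Δφ = 6.0277 − -61.1506 = 67.1783°.
a = sin²(Δφ/2) + cos φ₁ · cos φ₂ · sin²(Δλ/2) = 0.310288.
c = 2·atan2(√a, √(1−a)) = 1.18162 rad → d = 6371·c ≈ 7528.12 km.

7528 km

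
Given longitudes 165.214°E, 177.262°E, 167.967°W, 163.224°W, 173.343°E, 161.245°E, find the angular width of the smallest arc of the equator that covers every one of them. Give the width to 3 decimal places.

35.531°

Sort the longitudes: -167.967°, -163.224°, +161.245°, +165.214°, +173.343°, +177.262°.
Eastward gaps between consecutive values (wrapping around): 4.743°, 324.469°, 3.969°, 8.129°, 3.919°, 14.771°.
Largest gap = 324.469° ⇒ minimal covering band is its complement: 360° − 324.469° = 35.531°.
Band runs from +161.245° eastward to -163.224°, crossing the antimeridian.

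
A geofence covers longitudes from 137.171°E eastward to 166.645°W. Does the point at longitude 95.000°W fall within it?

Band width going east from +137.171° to -166.645°: ((-166.645 − 137.171) mod 360) = 56.184°.
Offset of -95.000° east of the west edge: ((-95.000 − 137.171) mod 360) = 127.829°.
127.829° > 56.184° ⇒ outside.

No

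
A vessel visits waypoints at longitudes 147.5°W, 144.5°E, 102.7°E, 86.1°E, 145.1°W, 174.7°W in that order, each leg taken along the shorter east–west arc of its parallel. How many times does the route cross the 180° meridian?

2

Leg 1: -147.5° → +144.5°, shortest Δλ = -68.0° (west) — crosses 180°.
Leg 2: +144.5° → +102.7°, shortest Δλ = -41.8° (west) — does not cross 180°.
Leg 3: +102.7° → +86.1°, shortest Δλ = -16.6° (west) — does not cross 180°.
Leg 4: +86.1° → -145.1°, shortest Δλ = 128.8° (east) — crosses 180°.
Leg 5: -145.1° → -174.7°, shortest Δλ = -29.6° (west) — does not cross 180°.
Total crossings: 2.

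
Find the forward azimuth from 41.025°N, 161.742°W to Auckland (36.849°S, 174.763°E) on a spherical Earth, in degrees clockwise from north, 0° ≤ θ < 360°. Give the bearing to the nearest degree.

199°

Δλ = 174.763 − -161.742 = 336.505°; wrapped into (−180°, 180°]: -23.495°.
θ = atan2( sin Δλ · cos φ₂ , cos φ₁ · sin φ₂ − sin φ₁ · cos φ₂ · cos Δλ )
  = atan2(-0.31902, -0.93414) = -161.144° → normalised to [0°, 360°): 198.856°.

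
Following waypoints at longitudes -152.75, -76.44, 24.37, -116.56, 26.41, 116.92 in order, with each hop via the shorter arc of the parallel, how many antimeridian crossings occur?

0

Leg 1: -152.75° → -76.44°, shortest Δλ = 76.31° (east) — does not cross 180°.
Leg 2: -76.44° → +24.37°, shortest Δλ = 100.81° (east) — does not cross 180°.
Leg 3: +24.37° → -116.56°, shortest Δλ = -140.93° (west) — does not cross 180°.
Leg 4: -116.56° → +26.41°, shortest Δλ = 142.97° (east) — does not cross 180°.
Leg 5: +26.41° → +116.92°, shortest Δλ = 90.51° (east) — does not cross 180°.
Total crossings: 0.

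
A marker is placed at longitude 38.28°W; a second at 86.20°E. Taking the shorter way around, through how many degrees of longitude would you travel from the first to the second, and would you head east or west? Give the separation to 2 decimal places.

Raw difference: 86.20 − -38.28 = 124.48°.
Normalise into (−180°, 180°]: 124.48° stays 124.48°.
Positive ⇒ the second point lies to the east; separation 124.48°.

124.48° east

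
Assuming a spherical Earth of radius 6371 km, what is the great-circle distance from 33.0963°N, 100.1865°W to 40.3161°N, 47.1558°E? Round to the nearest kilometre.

11190 km

Δλ = 47.1558 − -100.1865 = 147.3423°.
Δφ = 40.3161 − 33.0963 = 7.2198°.
a = sin²(Δφ/2) + cos φ₁ · cos φ₂ · sin²(Δλ/2) = 0.592248.
c = 2·atan2(√a, √(1−a)) = 1.75636 rad → d = 6371·c ≈ 11189.74 km.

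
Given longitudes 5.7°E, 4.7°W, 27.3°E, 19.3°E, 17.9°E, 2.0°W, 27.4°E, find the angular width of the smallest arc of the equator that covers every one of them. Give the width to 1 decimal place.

32.1°

Sort the longitudes: -4.7°, -2.0°, +5.7°, +17.9°, +19.3°, +27.3°, +27.4°.
Eastward gaps between consecutive values (wrapping around): 2.7°, 7.7°, 12.2°, 1.4°, 8.0°, 0.1°, 327.9°.
Largest gap = 327.9° ⇒ minimal covering band is its complement: 360° − 327.9° = 32.1°.
Band runs from -4.7° eastward to +27.4°.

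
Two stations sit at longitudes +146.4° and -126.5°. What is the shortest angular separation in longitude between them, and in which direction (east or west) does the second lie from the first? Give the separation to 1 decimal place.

87.1° east

Raw difference: -126.5 − 146.4 = -272.9°.
Normalise into (−180°, 180°]: -272.9° + 360° = 87.1°.
Positive ⇒ the second point lies to the east; separation 87.1°.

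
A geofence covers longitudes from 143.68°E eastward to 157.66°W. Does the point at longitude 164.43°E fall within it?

Yes

Band width going east from +143.68° to -157.66°: ((-157.66 − 143.68) mod 360) = 58.66°.
Offset of +164.43° east of the west edge: ((164.43 − 143.68) mod 360) = 20.75°.
20.75° ≤ 58.66° ⇒ inside.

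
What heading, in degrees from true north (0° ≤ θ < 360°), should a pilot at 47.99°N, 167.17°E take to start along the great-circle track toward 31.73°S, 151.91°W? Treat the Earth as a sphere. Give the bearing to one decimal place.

146.1°

Δλ = -151.91 − 167.17 = -319.08°; wrapped into (−180°, 180°]: 40.92°.
θ = atan2( sin Δλ · cos φ₂ , cos φ₁ · sin φ₂ − sin φ₁ · cos φ₂ · cos Δλ )
  = atan2(0.55710, -0.82951) = 146.114° → normalised to [0°, 360°): 146.114°.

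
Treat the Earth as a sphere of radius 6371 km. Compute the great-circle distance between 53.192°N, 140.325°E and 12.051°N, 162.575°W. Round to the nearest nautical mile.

3660 nmi

Δλ = -162.575 − 140.325 = -302.900°; wrapped into (−180°, 180°]: 57.100°.
Δφ = 12.051 − 53.192 = -41.141°.
a = sin²(Δφ/2) + cos φ₁ · cos φ₂ · sin²(Δλ/2) = 0.257288.
c = 2·atan2(√a, √(1−a)) = 1.06395 rad → d = 6371·c ≈ 6778.41 km ≈ 3660.05 nmi.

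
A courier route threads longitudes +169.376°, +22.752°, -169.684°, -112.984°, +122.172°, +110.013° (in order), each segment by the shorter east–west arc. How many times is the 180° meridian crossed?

Leg 1: +169.376° → +22.752°, shortest Δλ = -146.624° (west) — does not cross 180°.
Leg 2: +22.752° → -169.684°, shortest Δλ = 167.564° (east) — crosses 180°.
Leg 3: -169.684° → -112.984°, shortest Δλ = 56.7° (east) — does not cross 180°.
Leg 4: -112.984° → +122.172°, shortest Δλ = -124.844° (west) — crosses 180°.
Leg 5: +122.172° → +110.013°, shortest Δλ = -12.159° (west) — does not cross 180°.
Total crossings: 2.

2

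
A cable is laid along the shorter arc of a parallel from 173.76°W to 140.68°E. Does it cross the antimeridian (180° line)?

Yes

Naïve |140.68 − -173.76| = 314.44° > 180°, so the shorter arc goes the other way round — across 180°.
Signed shortest Δλ = ((140.68 − -173.76 + 180) mod 360) − 180 = -45.56°.
Going west by 45.56° from -173.76° passes through 180° before reaching +140.68°.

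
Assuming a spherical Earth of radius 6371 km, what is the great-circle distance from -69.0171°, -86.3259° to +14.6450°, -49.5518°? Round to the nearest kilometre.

9743 km

Δλ = -49.5518 − -86.3259 = 36.7741°.
Δφ = 14.6450 − -69.0171 = 83.6621°.
a = sin²(Δφ/2) + cos φ₁ · cos φ₂ · sin²(Δλ/2) = 0.479276.
c = 2·atan2(√a, √(1−a)) = 1.52934 rad → d = 6371·c ≈ 9743.40 km.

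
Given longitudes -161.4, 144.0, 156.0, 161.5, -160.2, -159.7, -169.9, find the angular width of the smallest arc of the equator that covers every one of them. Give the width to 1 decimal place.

Sort the longitudes: -169.9°, -161.4°, -160.2°, -159.7°, +144.0°, +156.0°, +161.5°.
Eastward gaps between consecutive values (wrapping around): 8.5°, 1.2°, 0.5°, 303.7°, 12.0°, 5.5°, 28.6°.
Largest gap = 303.7° ⇒ minimal covering band is its complement: 360° − 303.7° = 56.3°.
Band runs from +144.0° eastward to -159.7°, crossing the antimeridian.

56.3°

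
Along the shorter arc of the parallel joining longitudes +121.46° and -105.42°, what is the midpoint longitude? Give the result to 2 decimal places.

Signed shortest Δλ from +121.46° to -105.42° is +133.12°.
Midpoint longitude = +121.46° + (+133.12°)/2 = +121.46° + 66.56° = +188.02°.
Normalise into (−180°, 180°]: -171.98°.
(The naïve average (+121.46 + -105.42)/2 = 8.02° is on the wrong side of the globe.)

-171.98°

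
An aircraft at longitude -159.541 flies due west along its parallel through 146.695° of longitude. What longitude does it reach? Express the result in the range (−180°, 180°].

Start at -159.541°; shift −146.695° → -306.236°.
-306.236° lies outside (−180°, 180°]; add 360° → +53.764°.

+53.764°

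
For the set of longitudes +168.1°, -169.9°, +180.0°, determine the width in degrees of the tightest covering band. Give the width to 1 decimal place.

22.0°

Sort the longitudes: -169.9°, +168.1°, +180.0°.
Eastward gaps between consecutive values (wrapping around): 338.0°, 11.9°, 10.1°.
Largest gap = 338.0° ⇒ minimal covering band is its complement: 360° − 338.0° = 22.0°.
Band runs from +168.1° eastward to -169.9°, crossing the antimeridian.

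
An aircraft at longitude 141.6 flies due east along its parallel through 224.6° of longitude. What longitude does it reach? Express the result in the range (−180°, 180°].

Start at +141.6°; shift +224.6° → +366.2°.
+366.2° lies outside (−180°, 180°]; subtract 360° → +6.2°.

+6.2°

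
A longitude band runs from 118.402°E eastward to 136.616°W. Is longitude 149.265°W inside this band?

Yes

Band width going east from +118.402° to -136.616°: ((-136.616 − 118.402) mod 360) = 104.982°.
Offset of -149.265° east of the west edge: ((-149.265 − 118.402) mod 360) = 92.333°.
92.333° ≤ 104.982° ⇒ inside.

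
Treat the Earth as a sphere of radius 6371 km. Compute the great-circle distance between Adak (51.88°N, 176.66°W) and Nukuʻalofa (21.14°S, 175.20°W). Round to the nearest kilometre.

Δλ = -175.20 − -176.66 = 1.46°.
Δφ = -21.14 − 51.88 = -73.02°.
a = sin²(Δφ/2) + cos φ₁ · cos φ₂ · sin²(Δλ/2) = 0.354075.
c = 2·atan2(√a, √(1−a)) = 1.27463 rad → d = 6371·c ≈ 8120.70 km.

8121 km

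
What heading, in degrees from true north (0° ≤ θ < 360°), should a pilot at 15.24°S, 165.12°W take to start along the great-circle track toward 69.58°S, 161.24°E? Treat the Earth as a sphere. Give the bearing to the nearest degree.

193°

Δλ = 161.24 − -165.12 = 326.36°; wrapped into (−180°, 180°]: -33.64°.
θ = atan2( sin Δλ · cos φ₂ , cos φ₁ · sin φ₂ − sin φ₁ · cos φ₂ · cos Δλ )
  = atan2(-0.19328, -0.82785) = -166.858° → normalised to [0°, 360°): 193.142°.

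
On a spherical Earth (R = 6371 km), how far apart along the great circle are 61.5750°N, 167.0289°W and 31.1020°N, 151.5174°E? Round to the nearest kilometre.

4510 km

Δλ = 151.5174 − -167.0289 = 318.5463°; wrapped into (−180°, 180°]: -41.4537°.
Δφ = 31.1020 − 61.5750 = -30.4730°.
a = sin²(Δφ/2) + cos φ₁ · cos φ₂ · sin²(Δλ/2) = 0.120117.
c = 2·atan2(√a, √(1−a)) = 0.70784 rad → d = 6371·c ≈ 4509.67 km.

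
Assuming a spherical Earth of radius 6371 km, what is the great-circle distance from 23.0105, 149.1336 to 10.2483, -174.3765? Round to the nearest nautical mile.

Δλ = -174.3765 − 149.1336 = -323.5101°; wrapped into (−180°, 180°]: 36.4899°.
Δφ = 10.2483 − 23.0105 = -12.7622°.
a = sin²(Δφ/2) + cos φ₁ · cos φ₂ · sin²(Δλ/2) = 0.101133.
c = 2·atan2(√a, √(1−a)) = 0.64727 rad → d = 6371·c ≈ 4123.75 km ≈ 2226.65 nmi.

2227 nmi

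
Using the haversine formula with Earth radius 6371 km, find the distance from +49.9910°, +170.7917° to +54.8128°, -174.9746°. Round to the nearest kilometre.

1102 km

Δλ = -174.9746 − 170.7917 = -345.7663°; wrapped into (−180°, 180°]: 14.2337°.
Δφ = 54.8128 − 49.9910 = 4.8218°.
a = sin²(Δφ/2) + cos φ₁ · cos φ₂ · sin²(Δλ/2) = 0.007456.
c = 2·atan2(√a, √(1−a)) = 0.17291 rad → d = 6371·c ≈ 1101.63 km.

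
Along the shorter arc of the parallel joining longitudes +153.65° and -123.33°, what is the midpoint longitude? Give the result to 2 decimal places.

-164.84°

Signed shortest Δλ from +153.65° to -123.33° is +83.02°.
Midpoint longitude = +153.65° + (+83.02°)/2 = +153.65° + 41.51° = +195.16°.
Normalise into (−180°, 180°]: -164.84°.
(The naïve average (+153.65 + -123.33)/2 = 15.16° is on the wrong side of the globe.)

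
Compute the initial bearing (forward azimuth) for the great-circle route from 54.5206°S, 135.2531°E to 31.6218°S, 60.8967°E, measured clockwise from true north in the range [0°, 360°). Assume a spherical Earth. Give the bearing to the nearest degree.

262°

Δλ = 60.8967 − 135.2531 = -74.3564°.
θ = atan2( sin Δλ · cos φ₂ , cos φ₁ · sin φ₂ − sin φ₁ · cos φ₂ · cos Δλ )
  = atan2(-0.81998, -0.11733) = -98.143° → normalised to [0°, 360°): 261.857°.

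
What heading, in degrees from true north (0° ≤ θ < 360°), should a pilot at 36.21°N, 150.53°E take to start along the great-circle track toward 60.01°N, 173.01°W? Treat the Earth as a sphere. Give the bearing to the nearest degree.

33°

Δλ = -173.01 − 150.53 = -323.54°; wrapped into (−180°, 180°]: 36.46°.
θ = atan2( sin Δλ · cos φ₂ , cos φ₁ · sin φ₂ − sin φ₁ · cos φ₂ · cos Δλ )
  = atan2(0.29704, 0.46134) = 32.776° → normalised to [0°, 360°): 32.776°.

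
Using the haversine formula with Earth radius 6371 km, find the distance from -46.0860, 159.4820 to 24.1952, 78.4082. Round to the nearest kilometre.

11271 km

Δλ = 78.4082 − 159.4820 = -81.0738°.
Δφ = 24.1952 − -46.0860 = 70.2812°.
a = sin²(Δφ/2) + cos φ₁ · cos φ₂ · sin²(Δλ/2) = 0.598541.
c = 2·atan2(√a, √(1−a)) = 1.76918 rad → d = 6371·c ≈ 11271.43 km.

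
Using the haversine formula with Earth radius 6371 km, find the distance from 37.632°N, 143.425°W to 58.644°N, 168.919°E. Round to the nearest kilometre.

4110 km

Δλ = 168.919 − -143.425 = 312.344°; wrapped into (−180°, 180°]: -47.656°.
Δφ = 58.644 − 37.632 = 21.012°.
a = sin²(Δφ/2) + cos φ₁ · cos φ₂ · sin²(Δλ/2) = 0.100505.
c = 2·atan2(√a, √(1−a)) = 0.64518 rad → d = 6371·c ≈ 4110.46 km.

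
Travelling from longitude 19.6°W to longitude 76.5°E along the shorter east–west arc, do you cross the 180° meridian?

No

Signed shortest Δλ = ((76.5 − -19.6 + 180) mod 360) − 180 = 96.1°.
Going east by 96.1° from -19.6° reaches +76.5° without touching 180°.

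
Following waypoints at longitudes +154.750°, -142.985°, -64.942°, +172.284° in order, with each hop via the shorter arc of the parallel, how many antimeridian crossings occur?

Leg 1: +154.750° → -142.985°, shortest Δλ = 62.265° (east) — crosses 180°.
Leg 2: -142.985° → -64.942°, shortest Δλ = 78.043° (east) — does not cross 180°.
Leg 3: -64.942° → +172.284°, shortest Δλ = -122.774° (west) — crosses 180°.
Total crossings: 2.

2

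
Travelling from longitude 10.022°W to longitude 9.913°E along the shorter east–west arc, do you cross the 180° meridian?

Signed shortest Δλ = ((9.913 − -10.022 + 180) mod 360) − 180 = 19.935°.
Going east by 19.935° from -10.022° reaches +9.913° without touching 180°.

No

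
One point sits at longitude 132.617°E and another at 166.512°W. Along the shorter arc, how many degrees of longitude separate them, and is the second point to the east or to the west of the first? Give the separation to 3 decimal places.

Raw difference: -166.512 − 132.617 = -299.129°.
Normalise into (−180°, 180°]: -299.129° + 360° = 60.871°.
Positive ⇒ the second point lies to the east; separation 60.871°.

60.871° east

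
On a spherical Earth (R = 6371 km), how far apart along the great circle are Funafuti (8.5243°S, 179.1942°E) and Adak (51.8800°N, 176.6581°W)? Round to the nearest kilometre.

Δλ = -176.6581 − 179.1942 = -355.8523°; wrapped into (−180°, 180°]: 4.1477°.
Δφ = 51.8800 − -8.5243 = 60.4043°.
a = sin²(Δφ/2) + cos φ₁ · cos φ₂ · sin²(Δλ/2) = 0.253861.
c = 2·atan2(√a, √(1−a)) = 1.05609 rad → d = 6371·c ≈ 6728.36 km.

6728 km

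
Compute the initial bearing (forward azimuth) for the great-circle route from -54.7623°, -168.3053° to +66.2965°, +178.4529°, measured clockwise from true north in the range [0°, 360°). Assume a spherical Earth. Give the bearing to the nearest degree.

Δλ = 178.4529 − -168.3053 = 346.7582°; wrapped into (−180°, 180°]: -13.2418°.
θ = atan2( sin Δλ · cos φ₂ , cos φ₁ · sin φ₂ − sin φ₁ · cos φ₂ · cos Δλ )
  = atan2(-0.09208, 0.84791) = -6.198° → normalised to [0°, 360°): 353.802°.

354°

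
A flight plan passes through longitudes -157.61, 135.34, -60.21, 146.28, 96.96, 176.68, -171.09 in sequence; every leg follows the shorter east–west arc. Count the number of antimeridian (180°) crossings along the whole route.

Leg 1: -157.61° → +135.34°, shortest Δλ = -67.05° (west) — crosses 180°.
Leg 2: +135.34° → -60.21°, shortest Δλ = 164.45° (east) — crosses 180°.
Leg 3: -60.21° → +146.28°, shortest Δλ = -153.51° (west) — crosses 180°.
Leg 4: +146.28° → +96.96°, shortest Δλ = -49.32° (west) — does not cross 180°.
Leg 5: +96.96° → +176.68°, shortest Δλ = 79.72° (east) — does not cross 180°.
Leg 6: +176.68° → -171.09°, shortest Δλ = 12.23° (east) — crosses 180°.
Total crossings: 4.

4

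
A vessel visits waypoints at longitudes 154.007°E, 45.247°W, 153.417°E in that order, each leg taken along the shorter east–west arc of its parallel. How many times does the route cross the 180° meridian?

Leg 1: +154.007° → -45.247°, shortest Δλ = 160.746° (east) — crosses 180°.
Leg 2: -45.247° → +153.417°, shortest Δλ = -161.336° (west) — crosses 180°.
Total crossings: 2.

2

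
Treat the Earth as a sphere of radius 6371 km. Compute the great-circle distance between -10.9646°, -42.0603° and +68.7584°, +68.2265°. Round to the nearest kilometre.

Δλ = 68.2265 − -42.0603 = 110.2868°.
Δφ = 68.7584 − -10.9646 = 79.7230°.
a = sin²(Δφ/2) + cos φ₁ · cos φ₂ · sin²(Δλ/2) = 0.650302.
c = 2·atan2(√a, √(1−a)) = 1.87612 rad → d = 6371·c ≈ 11952.78 km.

11953 km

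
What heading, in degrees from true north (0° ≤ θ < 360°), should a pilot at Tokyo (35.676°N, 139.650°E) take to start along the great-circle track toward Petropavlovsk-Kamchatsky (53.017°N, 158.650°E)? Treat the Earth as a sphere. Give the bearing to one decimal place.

31.7°

Δλ = 158.650 − 139.650 = 19.000°.
θ = atan2( sin Δλ · cos φ₂ , cos φ₁ · sin φ₂ − sin φ₁ · cos φ₂ · cos Δλ )
  = atan2(0.19585, 0.31717) = 31.695° → normalised to [0°, 360°): 31.695°.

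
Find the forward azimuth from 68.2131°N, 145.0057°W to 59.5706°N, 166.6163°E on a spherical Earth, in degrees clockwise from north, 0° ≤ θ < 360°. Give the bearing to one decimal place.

Δλ = 166.6163 − -145.0057 = 311.6220°; wrapped into (−180°, 180°]: -48.3780°.
θ = atan2( sin Δλ · cos φ₂ , cos φ₁ · sin φ₂ − sin φ₁ · cos φ₂ · cos Δλ )
  = atan2(-0.37861, 0.00765) = -88.842° → normalised to [0°, 360°): 271.158°.

271.2°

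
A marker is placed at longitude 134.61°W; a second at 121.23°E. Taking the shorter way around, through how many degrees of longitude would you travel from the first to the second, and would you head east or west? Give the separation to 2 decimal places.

Raw difference: 121.23 − -134.61 = 255.84°.
Normalise into (−180°, 180°]: 255.84° − 360° = -104.16°.
Negative ⇒ the second point lies to the west; separation 104.16°.

104.16° west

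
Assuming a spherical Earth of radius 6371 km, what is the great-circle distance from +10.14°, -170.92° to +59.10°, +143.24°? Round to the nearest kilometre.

6648 km

Δλ = 143.24 − -170.92 = 314.16°; wrapped into (−180°, 180°]: -45.84°.
Δφ = 59.10 − 10.14 = 48.96°.
a = sin²(Δφ/2) + cos φ₁ · cos φ₂ · sin²(Δλ/2) = 0.248378.
c = 2·atan2(√a, √(1−a)) = 1.04345 rad → d = 6371·c ≈ 6647.81 km.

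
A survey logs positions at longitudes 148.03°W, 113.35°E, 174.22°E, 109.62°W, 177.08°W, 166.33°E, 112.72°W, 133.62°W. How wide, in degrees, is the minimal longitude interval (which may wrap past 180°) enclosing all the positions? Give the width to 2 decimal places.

Sort the longitudes: -177.08°, -148.03°, -133.62°, -112.72°, -109.62°, +113.35°, +166.33°, +174.22°.
Eastward gaps between consecutive values (wrapping around): 29.05°, 14.41°, 20.90°, 3.10°, 222.97°, 52.98°, 7.89°, 8.70°.
Largest gap = 222.97° ⇒ minimal covering band is its complement: 360° − 222.97° = 137.03°.
Band runs from +113.35° eastward to -109.62°, crossing the antimeridian.

137.03°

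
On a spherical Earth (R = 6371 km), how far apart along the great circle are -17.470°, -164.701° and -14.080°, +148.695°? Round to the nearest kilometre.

Δλ = 148.695 − -164.701 = 313.396°; wrapped into (−180°, 180°]: -46.604°.
Δφ = -14.080 − -17.470 = 3.390°.
a = sin²(Δφ/2) + cos φ₁ · cos φ₂ · sin²(Δλ/2) = 0.145654.
c = 2·atan2(√a, √(1−a)) = 0.78315 rad → d = 6371·c ≈ 4989.48 km.

4989 km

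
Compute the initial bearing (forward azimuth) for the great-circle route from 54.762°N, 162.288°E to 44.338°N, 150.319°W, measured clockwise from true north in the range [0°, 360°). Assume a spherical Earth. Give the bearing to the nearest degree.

Δλ = -150.319 − 162.288 = -312.607°; wrapped into (−180°, 180°]: 47.393°.
θ = atan2( sin Δλ · cos φ₂ , cos φ₁ · sin φ₂ − sin φ₁ · cos φ₂ · cos Δλ )
  = atan2(0.52642, 0.00778) = 89.154° → normalised to [0°, 360°): 89.154°.

89°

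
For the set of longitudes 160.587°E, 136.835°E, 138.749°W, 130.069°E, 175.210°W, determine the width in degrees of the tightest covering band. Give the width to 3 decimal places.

91.182°

Sort the longitudes: -175.210°, -138.749°, +130.069°, +136.835°, +160.587°.
Eastward gaps between consecutive values (wrapping around): 36.461°, 268.818°, 6.766°, 23.752°, 24.203°.
Largest gap = 268.818° ⇒ minimal covering band is its complement: 360° − 268.818° = 91.182°.
Band runs from +130.069° eastward to -138.749°, crossing the antimeridian.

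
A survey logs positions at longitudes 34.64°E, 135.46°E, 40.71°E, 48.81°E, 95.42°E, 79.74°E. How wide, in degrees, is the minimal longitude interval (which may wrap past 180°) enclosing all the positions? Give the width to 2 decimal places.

100.82°

Sort the longitudes: +34.64°, +40.71°, +48.81°, +79.74°, +95.42°, +135.46°.
Eastward gaps between consecutive values (wrapping around): 6.07°, 8.10°, 30.93°, 15.68°, 40.04°, 259.18°.
Largest gap = 259.18° ⇒ minimal covering band is its complement: 360° − 259.18° = 100.82°.
Band runs from +34.64° eastward to +135.46°.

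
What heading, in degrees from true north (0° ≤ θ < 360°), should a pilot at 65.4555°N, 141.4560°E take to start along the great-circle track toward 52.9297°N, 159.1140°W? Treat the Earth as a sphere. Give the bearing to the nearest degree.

84°

Δλ = -159.1140 − 141.4560 = -300.5700°; wrapped into (−180°, 180°]: 59.4300°.
θ = atan2( sin Δλ · cos φ₂ , cos φ₁ · sin φ₂ − sin φ₁ · cos φ₂ · cos Δλ )
  = atan2(0.51901, 0.05257) = 84.216° → normalised to [0°, 360°): 84.216°.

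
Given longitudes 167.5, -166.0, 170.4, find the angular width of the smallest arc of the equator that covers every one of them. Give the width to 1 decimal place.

Sort the longitudes: -166.0°, +167.5°, +170.4°.
Eastward gaps between consecutive values (wrapping around): 333.5°, 2.9°, 23.6°.
Largest gap = 333.5° ⇒ minimal covering band is its complement: 360° − 333.5° = 26.5°.
Band runs from +167.5° eastward to -166.0°, crossing the antimeridian.

26.5°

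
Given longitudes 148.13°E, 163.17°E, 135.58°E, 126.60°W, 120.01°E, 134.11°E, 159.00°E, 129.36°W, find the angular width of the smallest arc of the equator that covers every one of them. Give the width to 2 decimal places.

Sort the longitudes: -129.36°, -126.60°, +120.01°, +134.11°, +135.58°, +148.13°, +159.00°, +163.17°.
Eastward gaps between consecutive values (wrapping around): 2.76°, 246.61°, 14.10°, 1.47°, 12.55°, 10.87°, 4.17°, 67.47°.
Largest gap = 246.61° ⇒ minimal covering band is its complement: 360° − 246.61° = 113.39°.
Band runs from +120.01° eastward to -126.60°, crossing the antimeridian.

113.39°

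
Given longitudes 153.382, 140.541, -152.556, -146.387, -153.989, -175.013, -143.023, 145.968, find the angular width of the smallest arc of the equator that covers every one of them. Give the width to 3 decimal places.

Sort the longitudes: -175.013°, -153.989°, -152.556°, -146.387°, -143.023°, +140.541°, +145.968°, +153.382°.
Eastward gaps between consecutive values (wrapping around): 21.024°, 1.433°, 6.169°, 3.364°, 283.564°, 5.427°, 7.414°, 31.605°.
Largest gap = 283.564° ⇒ minimal covering band is its complement: 360° − 283.564° = 76.436°.
Band runs from +140.541° eastward to -143.023°, crossing the antimeridian.

76.436°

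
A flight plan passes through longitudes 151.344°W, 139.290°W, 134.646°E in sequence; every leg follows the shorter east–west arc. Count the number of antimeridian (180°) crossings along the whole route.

1

Leg 1: -151.344° → -139.290°, shortest Δλ = 12.054° (east) — does not cross 180°.
Leg 2: -139.290° → +134.646°, shortest Δλ = -86.064° (west) — crosses 180°.
Total crossings: 1.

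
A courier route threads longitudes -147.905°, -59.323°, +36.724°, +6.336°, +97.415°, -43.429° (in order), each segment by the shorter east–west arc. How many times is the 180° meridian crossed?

Leg 1: -147.905° → -59.323°, shortest Δλ = 88.582° (east) — does not cross 180°.
Leg 2: -59.323° → +36.724°, shortest Δλ = 96.047° (east) — does not cross 180°.
Leg 3: +36.724° → +6.336°, shortest Δλ = -30.388° (west) — does not cross 180°.
Leg 4: +6.336° → +97.415°, shortest Δλ = 91.079° (east) — does not cross 180°.
Leg 5: +97.415° → -43.429°, shortest Δλ = -140.844° (west) — does not cross 180°.
Total crossings: 0.

0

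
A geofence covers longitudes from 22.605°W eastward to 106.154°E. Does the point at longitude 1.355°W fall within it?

Band width going east from -22.605° to +106.154°: ((106.154 − -22.605) mod 360) = 128.759°.
Offset of -1.355° east of the west edge: ((-1.355 − -22.605) mod 360) = 21.250°.
21.250° ≤ 128.759° ⇒ inside.

Yes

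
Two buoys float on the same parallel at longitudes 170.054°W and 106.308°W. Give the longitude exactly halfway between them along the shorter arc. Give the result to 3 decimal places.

Signed shortest Δλ from -170.054° to -106.308° is +63.746°.
Midpoint longitude = -170.054° + (+63.746°)/2 = -170.054° + 31.873° = -138.181°.

138.181°W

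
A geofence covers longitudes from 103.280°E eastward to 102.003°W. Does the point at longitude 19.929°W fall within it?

No

Band width going east from +103.280° to -102.003°: ((-102.003 − 103.280) mod 360) = 154.717°.
Offset of -19.929° east of the west edge: ((-19.929 − 103.280) mod 360) = 236.791°.
236.791° > 154.717° ⇒ outside.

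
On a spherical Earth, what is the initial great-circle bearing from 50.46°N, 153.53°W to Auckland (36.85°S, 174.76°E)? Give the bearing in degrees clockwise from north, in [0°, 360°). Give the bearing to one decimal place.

Δλ = 174.76 − -153.53 = 328.29°; wrapped into (−180°, 180°]: -31.71°.
θ = atan2( sin Δλ · cos φ₂ , cos φ₁ · sin φ₂ − sin φ₁ · cos φ₂ · cos Δλ )
  = atan2(-0.42061, -0.90678) = -155.116° → normalised to [0°, 360°): 204.884°.

204.9°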